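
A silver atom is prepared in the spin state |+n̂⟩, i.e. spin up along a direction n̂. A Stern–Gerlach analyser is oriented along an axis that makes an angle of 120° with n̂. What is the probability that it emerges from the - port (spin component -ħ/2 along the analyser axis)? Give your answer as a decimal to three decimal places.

For spin-½, the probability of finding spin-up along an axis at angle θ to the initial spin direction is cos²(θ/2); spin-down is sin²(θ/2).
θ = 120°, so P = sin²(60°) ≈ 0.750.

0.750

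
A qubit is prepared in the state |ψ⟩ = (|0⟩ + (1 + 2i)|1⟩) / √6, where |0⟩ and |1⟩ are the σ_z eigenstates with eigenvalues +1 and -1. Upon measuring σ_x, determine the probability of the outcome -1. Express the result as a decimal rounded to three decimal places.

0.333

|-x⟩ = (|0⟩ - |1⟩)/√2, so ⟨-x|ψ⟩ = (-2i) / (√2·√6).
P = |-2i|² / 12 = 4/12.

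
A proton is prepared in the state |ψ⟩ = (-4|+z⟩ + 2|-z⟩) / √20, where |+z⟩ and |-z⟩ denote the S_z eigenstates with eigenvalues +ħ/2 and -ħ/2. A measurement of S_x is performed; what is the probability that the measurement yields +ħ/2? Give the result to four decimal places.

0.1000

|+x⟩ = (|+z⟩ + |-z⟩)/√2, so ⟨+x|ψ⟩ = (-2) / (√2·√20).
P = |-2|² / 40 = 4/40.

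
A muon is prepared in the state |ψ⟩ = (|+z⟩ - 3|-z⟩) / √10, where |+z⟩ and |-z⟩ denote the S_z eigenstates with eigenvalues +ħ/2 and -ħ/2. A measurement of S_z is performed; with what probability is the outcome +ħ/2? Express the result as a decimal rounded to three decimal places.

The +ħ/2 outcome corresponds to |+z⟩. Its amplitude in |ψ⟩ is 1/√10.
P = |1|² / 10 = 1/10.

0.100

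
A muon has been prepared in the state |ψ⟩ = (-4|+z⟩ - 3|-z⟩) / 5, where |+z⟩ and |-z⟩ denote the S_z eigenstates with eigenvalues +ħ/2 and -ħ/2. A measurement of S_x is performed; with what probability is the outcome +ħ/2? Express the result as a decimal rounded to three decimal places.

|+x⟩ = (|+z⟩ + |-z⟩)/√2, so ⟨+x|ψ⟩ = (-7) / (√2·5).
P = |-7|² / 50 = 49/50.

0.980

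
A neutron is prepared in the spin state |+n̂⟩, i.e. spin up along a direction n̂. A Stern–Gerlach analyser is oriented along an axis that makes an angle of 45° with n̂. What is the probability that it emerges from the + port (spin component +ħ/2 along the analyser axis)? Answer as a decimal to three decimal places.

0.854

For spin-½, the probability of finding spin-up along an axis at angle θ to the initial spin direction is cos²(θ/2); spin-down is sin²(θ/2).
θ = 45°, so P = cos²(22.5°) ≈ 0.854.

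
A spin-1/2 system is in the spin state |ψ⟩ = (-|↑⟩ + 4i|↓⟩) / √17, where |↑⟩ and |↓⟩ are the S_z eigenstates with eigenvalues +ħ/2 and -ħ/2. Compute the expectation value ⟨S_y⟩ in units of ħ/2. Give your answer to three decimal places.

⟨σ_y⟩ = 2 Im(a* b)/(|a|²+|b|²) with a = -1, b = 4i.
a* b = -4i, so ⟨σ_y⟩ = -8/17.
⟨S_y⟩ = (ħ/2)·⟨σ_y⟩.

-0.471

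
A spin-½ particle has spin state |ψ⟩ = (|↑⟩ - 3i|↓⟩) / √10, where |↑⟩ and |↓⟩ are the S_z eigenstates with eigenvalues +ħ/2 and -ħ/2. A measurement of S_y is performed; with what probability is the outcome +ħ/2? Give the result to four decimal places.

|+y⟩ = (|↑⟩ + i|↓⟩)/√2, so ⟨+y|ψ⟩ = (-2) / (√2·√10).
P = |-2|² / 20 = 4/20.

0.2000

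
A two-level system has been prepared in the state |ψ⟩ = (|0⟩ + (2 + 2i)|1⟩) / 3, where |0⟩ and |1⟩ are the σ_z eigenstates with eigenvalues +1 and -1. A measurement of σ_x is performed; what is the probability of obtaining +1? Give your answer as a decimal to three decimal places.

0.722

|+x⟩ = (|0⟩ + |1⟩)/√2, so ⟨+x|ψ⟩ = (3 + 2i) / (√2·3).
P = |3 + 2i|² / 18 = 13/18.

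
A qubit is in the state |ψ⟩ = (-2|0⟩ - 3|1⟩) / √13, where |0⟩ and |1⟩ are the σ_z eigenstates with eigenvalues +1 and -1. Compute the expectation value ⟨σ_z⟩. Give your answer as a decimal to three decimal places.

-0.385

⟨σ_z⟩ = |a|² - |b|² divided by |a|²+|b|², with a, b the |0⟩, |1⟩ amplitudes.
= (4 - 9)/13 = -5/13.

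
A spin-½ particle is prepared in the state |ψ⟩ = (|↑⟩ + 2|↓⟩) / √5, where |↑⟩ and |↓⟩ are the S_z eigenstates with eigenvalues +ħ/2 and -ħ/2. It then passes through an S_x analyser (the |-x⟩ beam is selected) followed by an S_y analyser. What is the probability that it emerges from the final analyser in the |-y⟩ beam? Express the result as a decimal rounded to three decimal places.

0.050

First analyser (S_x): P(|-x⟩) = |⟨-x|ψ⟩|² = 1/10.
After stage 1 the state is |-x⟩; P(|-y⟩) = |⟨-y|-x⟩|² = 1/2.
Joint probability = 1/10 × 1/2 = 0.050.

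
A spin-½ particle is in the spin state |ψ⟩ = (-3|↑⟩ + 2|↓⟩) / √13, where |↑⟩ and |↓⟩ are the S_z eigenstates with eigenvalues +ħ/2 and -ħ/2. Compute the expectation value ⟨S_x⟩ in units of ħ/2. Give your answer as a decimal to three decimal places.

⟨σ_x⟩ = 2 Re(a* b)/(|a|²+|b|²) with a = -3, b = 2.
a* b = -6, so ⟨σ_x⟩ = -12/13.
⟨S_x⟩ = (ħ/2)·⟨σ_x⟩.

-0.923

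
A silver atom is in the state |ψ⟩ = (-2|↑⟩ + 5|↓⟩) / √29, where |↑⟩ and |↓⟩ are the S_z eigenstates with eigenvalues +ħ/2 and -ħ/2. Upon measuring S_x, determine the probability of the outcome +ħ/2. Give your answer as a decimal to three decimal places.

|+x⟩ = (|↑⟩ + |↓⟩)/√2, so ⟨+x|ψ⟩ = (3) / (√2·√29).
P = |3|² / 58 = 9/58.

0.155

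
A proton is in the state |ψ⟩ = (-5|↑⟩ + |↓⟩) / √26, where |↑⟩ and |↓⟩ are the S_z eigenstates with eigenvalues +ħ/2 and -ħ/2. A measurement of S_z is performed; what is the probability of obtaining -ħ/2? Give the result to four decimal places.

0.0385

The -ħ/2 outcome corresponds to |↓⟩. Its amplitude in |ψ⟩ is 1/√26.
P = |1|² / 26 = 1/26.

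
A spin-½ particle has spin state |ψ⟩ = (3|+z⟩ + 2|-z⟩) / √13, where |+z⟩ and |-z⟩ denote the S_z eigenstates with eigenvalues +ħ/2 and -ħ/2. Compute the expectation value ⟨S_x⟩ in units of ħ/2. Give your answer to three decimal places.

0.923

⟨σ_x⟩ = 2 Re(a* b)/(|a|²+|b|²) with a = 3, b = 2.
a* b = 6, so ⟨σ_x⟩ = 12/13.
⟨S_x⟩ = (ħ/2)·⟨σ_x⟩.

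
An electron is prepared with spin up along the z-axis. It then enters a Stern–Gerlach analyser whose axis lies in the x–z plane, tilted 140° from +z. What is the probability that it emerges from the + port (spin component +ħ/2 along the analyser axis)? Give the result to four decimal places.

0.1170

For spin-½, the probability of finding spin-up along an axis at angle θ to the initial spin direction is cos²(θ/2); spin-down is sin²(θ/2).
θ = 140°, so P = cos²(70°) ≈ 0.1170.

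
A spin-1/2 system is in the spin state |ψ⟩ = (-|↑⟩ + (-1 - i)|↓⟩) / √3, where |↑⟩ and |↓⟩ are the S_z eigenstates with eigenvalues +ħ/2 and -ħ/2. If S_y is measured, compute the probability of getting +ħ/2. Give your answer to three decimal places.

|+y⟩ = (|↑⟩ + i|↓⟩)/√2, so ⟨+y|ψ⟩ = (-2 + i) / (√2·√3).
P = |-2 + i|² / 6 = 5/6.

0.833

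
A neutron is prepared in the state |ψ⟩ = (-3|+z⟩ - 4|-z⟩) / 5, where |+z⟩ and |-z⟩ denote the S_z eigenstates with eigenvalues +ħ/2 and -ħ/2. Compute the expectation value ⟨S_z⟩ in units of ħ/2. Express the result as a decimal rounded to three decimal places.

⟨σ_z⟩ = |a|² - |b|² divided by |a|²+|b|², with a, b the |+z⟩, |-z⟩ amplitudes.
= (9 - 16)/25 = -7/25.
⟨S_z⟩ = (ħ/2)·⟨σ_z⟩.

-0.280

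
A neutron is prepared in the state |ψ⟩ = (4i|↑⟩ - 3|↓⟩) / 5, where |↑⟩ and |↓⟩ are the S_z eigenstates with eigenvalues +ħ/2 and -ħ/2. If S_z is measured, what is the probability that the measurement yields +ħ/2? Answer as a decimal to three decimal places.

0.640

The +ħ/2 outcome corresponds to |↑⟩. Its amplitude in |ψ⟩ is 4i/5.
P = |4i|² / 25 = 16/25.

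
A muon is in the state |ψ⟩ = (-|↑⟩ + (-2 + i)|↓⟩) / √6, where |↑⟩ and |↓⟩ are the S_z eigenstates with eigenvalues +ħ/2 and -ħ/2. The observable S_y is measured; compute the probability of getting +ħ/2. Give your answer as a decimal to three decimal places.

|+y⟩ = (|↑⟩ + i|↓⟩)/√2, so ⟨+y|ψ⟩ = (2i) / (√2·√6).
P = |2i|² / 12 = 4/12.

0.333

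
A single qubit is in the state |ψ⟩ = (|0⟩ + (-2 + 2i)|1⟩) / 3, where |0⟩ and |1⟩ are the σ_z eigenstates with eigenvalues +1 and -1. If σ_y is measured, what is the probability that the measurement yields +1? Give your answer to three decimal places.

|+y⟩ = (|0⟩ + i|1⟩)/√2, so ⟨+y|ψ⟩ = (3 + 2i) / (√2·3).
P = |3 + 2i|² / 18 = 13/18.

0.722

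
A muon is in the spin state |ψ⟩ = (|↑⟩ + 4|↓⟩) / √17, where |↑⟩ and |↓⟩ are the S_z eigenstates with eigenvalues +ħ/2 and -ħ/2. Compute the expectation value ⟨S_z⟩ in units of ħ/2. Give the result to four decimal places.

⟨σ_z⟩ = |a|² - |b|² divided by |a|²+|b|², with a, b the |↑⟩, |↓⟩ amplitudes.
= (1 - 16)/17 = -15/17.
⟨S_z⟩ = (ħ/2)·⟨σ_z⟩.

-0.8824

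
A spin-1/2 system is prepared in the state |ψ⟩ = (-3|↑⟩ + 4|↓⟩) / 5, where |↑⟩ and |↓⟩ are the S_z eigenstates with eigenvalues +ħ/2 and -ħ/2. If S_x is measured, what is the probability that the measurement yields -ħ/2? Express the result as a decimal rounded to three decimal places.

0.980

|-x⟩ = (|↑⟩ - |↓⟩)/√2, so ⟨-x|ψ⟩ = (-7) / (√2·5).
P = |-7|² / 50 = 49/50.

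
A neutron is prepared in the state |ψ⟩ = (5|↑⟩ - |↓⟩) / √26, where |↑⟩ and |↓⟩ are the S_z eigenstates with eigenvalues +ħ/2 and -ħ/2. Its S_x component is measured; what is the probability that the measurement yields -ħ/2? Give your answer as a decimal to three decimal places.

0.692

|-x⟩ = (|↑⟩ - |↓⟩)/√2, so ⟨-x|ψ⟩ = (6) / (√2·√26).
P = |6|² / 52 = 36/52.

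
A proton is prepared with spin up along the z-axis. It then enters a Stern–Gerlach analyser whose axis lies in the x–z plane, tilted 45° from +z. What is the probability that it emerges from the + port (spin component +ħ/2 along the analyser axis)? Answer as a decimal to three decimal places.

0.854

For spin-½, the probability of finding spin-up along an axis at angle θ to the initial spin direction is cos²(θ/2); spin-down is sin²(θ/2).
θ = 45°, so P = cos²(22.5°) ≈ 0.854.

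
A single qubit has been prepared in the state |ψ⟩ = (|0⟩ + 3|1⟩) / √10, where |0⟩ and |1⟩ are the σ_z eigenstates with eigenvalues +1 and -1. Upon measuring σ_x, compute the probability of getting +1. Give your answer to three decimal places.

0.800

|+x⟩ = (|0⟩ + |1⟩)/√2, so ⟨+x|ψ⟩ = (4) / (√2·√10).
P = |4|² / 20 = 16/20.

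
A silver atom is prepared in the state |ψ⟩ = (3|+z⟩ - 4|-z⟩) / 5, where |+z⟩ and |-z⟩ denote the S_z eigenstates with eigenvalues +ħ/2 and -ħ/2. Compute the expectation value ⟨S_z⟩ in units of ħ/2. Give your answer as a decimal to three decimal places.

-0.280

⟨σ_z⟩ = |a|² - |b|² divided by |a|²+|b|², with a, b the |+z⟩, |-z⟩ amplitudes.
= (9 - 16)/25 = -7/25.
⟨S_z⟩ = (ħ/2)·⟨σ_z⟩.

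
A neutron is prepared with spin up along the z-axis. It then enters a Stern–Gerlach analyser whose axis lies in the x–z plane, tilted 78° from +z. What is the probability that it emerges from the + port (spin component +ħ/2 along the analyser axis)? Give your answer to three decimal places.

For spin-½, the probability of finding spin-up along an axis at angle θ to the initial spin direction is cos²(θ/2); spin-down is sin²(θ/2).
θ = 78°, so P = cos²(39°) ≈ 0.604.

0.604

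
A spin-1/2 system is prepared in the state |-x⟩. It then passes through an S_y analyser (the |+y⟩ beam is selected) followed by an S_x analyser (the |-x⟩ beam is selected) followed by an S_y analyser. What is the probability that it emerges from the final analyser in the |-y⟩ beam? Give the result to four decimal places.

0.1250

First analyser (S_y): from |-x⟩, P(|+y⟩) = 1/2.
After stage 1 the state is |+y⟩; P(|-x⟩) = |⟨-x|+y⟩|² = 1/2.
After stage 2 the state is |-x⟩; P(|-y⟩) = |⟨-y|-x⟩|² = 1/2.
Joint probability = 1/2 × 1/2 × 1/2 = 0.1250.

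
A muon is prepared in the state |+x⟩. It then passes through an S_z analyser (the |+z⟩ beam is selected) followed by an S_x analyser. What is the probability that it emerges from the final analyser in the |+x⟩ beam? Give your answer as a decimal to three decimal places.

First analyser (S_z): from |+x⟩, P(|+z⟩) = 1/2.
After stage 1 the state is |+z⟩; P(|+x⟩) = |⟨+x|+z⟩|² = 1/2.
Joint probability = 1/2 × 1/2 = 0.250.

0.250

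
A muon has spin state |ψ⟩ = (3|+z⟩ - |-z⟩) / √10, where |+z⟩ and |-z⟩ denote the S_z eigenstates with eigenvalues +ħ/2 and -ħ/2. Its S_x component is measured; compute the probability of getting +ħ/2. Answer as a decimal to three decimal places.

0.200

|+x⟩ = (|+z⟩ + |-z⟩)/√2, so ⟨+x|ψ⟩ = (2) / (√2·√10).
P = |2|² / 20 = 4/20.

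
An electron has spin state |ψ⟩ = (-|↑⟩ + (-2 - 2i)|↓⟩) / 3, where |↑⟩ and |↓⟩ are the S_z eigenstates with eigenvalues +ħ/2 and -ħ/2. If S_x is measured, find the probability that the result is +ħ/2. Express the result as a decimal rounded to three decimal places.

0.722

|+x⟩ = (|↑⟩ + |↓⟩)/√2, so ⟨+x|ψ⟩ = (-3 - 2i) / (√2·3).
P = |-3 - 2i|² / 18 = 13/18.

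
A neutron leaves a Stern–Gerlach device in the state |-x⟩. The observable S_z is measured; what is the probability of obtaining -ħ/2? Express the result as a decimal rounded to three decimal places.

0.500

In the S_z basis, |-x⟩ = (|+z⟩ - |-z⟩)/√2 and |-z⟩ = |-z⟩.
|⟨-z|-x⟩|² = 1/2.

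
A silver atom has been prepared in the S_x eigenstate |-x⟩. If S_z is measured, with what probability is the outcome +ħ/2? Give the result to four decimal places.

In the S_z basis, |-x⟩ = (|+z⟩ - |-z⟩)/√2 and |+z⟩ = |+z⟩.
|⟨+z|-x⟩|² = 1/2.

0.5000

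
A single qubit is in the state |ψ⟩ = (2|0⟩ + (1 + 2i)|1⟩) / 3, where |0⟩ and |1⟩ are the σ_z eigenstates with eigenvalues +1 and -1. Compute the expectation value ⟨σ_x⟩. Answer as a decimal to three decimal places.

0.444

⟨σ_x⟩ = 2 Re(a* b)/(|a|²+|b|²) with a = 2, b = (1 + 2i).
a* b = (2 + 4i), so ⟨σ_x⟩ = 4/9.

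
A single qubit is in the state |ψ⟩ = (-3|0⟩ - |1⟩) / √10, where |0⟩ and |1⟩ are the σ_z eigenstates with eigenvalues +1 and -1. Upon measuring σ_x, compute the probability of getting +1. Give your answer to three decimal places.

0.800

|+x⟩ = (|0⟩ + |1⟩)/√2, so ⟨+x|ψ⟩ = (-4) / (√2·√10).
P = |-4|² / 20 = 16/20.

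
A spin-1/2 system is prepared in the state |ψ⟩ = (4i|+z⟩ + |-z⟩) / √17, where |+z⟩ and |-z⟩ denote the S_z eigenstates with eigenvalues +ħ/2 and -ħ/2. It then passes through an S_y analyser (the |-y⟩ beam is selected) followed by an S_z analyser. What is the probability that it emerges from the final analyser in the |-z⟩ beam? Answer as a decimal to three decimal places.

0.368

First analyser (S_y): P(|-y⟩) = |⟨-y|ψ⟩|² = 25/34.
After stage 1 the state is |-y⟩; P(|-z⟩) = |⟨-z|-y⟩|² = 1/2.
Joint probability = 25/34 × 1/2 = 0.368.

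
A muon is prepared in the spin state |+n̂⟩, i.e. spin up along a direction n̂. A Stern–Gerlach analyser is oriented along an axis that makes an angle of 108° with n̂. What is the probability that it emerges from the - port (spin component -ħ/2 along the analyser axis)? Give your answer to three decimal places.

0.655

For spin-½, the probability of finding spin-up along an axis at angle θ to the initial spin direction is cos²(θ/2); spin-down is sin²(θ/2).
θ = 108°, so P = sin²(54°) ≈ 0.655.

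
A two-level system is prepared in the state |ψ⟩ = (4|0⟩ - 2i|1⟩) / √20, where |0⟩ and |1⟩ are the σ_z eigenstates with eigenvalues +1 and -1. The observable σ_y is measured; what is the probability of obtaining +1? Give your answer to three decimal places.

|+y⟩ = (|0⟩ + i|1⟩)/√2, so ⟨+y|ψ⟩ = (2) / (√2·√20).
P = |2|² / 40 = 4/40.

0.100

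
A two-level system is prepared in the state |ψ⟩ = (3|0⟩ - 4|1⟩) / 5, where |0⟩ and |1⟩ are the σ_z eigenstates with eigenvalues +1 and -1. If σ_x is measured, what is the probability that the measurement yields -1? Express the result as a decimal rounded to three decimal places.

0.980

|-x⟩ = (|0⟩ - |1⟩)/√2, so ⟨-x|ψ⟩ = (7) / (√2·5).
P = |7|² / 50 = 49/50.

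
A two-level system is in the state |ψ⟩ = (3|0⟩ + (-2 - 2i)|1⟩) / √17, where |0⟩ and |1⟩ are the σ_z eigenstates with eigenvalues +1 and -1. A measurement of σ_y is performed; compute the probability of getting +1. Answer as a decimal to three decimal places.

0.147

|+y⟩ = (|0⟩ + i|1⟩)/√2, so ⟨+y|ψ⟩ = (1 + 2i) / (√2·√17).
P = |1 + 2i|² / 34 = 5/34.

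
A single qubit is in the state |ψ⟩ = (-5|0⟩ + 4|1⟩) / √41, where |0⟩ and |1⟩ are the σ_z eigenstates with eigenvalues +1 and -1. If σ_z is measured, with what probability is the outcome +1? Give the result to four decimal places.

0.6098

The +1 outcome corresponds to |0⟩. Its amplitude in |ψ⟩ is -5/√41.
P = |-5|² / 41 = 25/41.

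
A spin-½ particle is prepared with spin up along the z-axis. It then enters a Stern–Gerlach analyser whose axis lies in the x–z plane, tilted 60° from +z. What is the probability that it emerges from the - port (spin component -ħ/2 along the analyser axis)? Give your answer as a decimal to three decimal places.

0.250

For spin-½, the probability of finding spin-up along an axis at angle θ to the initial spin direction is cos²(θ/2); spin-down is sin²(θ/2).
θ = 60°, so P = sin²(30°) ≈ 0.250.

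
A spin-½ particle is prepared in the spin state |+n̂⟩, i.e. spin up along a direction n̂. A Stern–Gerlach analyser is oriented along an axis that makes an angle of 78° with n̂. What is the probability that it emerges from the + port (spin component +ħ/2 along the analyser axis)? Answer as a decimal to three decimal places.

For spin-½, the probability of finding spin-up along an axis at angle θ to the initial spin direction is cos²(θ/2); spin-down is sin²(θ/2).
θ = 78°, so P = cos²(39°) ≈ 0.604.

0.604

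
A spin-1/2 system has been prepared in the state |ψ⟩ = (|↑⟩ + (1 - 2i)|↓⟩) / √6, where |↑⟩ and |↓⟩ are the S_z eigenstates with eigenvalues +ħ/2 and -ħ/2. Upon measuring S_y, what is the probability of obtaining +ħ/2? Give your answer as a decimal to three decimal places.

0.167

|+y⟩ = (|↑⟩ + i|↓⟩)/√2, so ⟨+y|ψ⟩ = (-1 - i) / (√2·√6).
P = |-1 - i|² / 12 = 2/12.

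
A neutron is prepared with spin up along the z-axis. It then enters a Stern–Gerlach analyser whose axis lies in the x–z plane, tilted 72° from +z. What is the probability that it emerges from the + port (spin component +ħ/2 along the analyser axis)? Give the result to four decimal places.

0.6545

For spin-½, the probability of finding spin-up along an axis at angle θ to the initial spin direction is cos²(θ/2); spin-down is sin²(θ/2).
θ = 72°, so P = cos²(36°) ≈ 0.6545.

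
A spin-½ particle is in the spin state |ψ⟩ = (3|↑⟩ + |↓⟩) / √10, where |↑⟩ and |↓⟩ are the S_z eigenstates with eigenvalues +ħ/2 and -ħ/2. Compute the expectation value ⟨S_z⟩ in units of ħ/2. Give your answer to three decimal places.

⟨σ_z⟩ = |a|² - |b|² divided by |a|²+|b|², with a, b the |↑⟩, |↓⟩ amplitudes.
= (9 - 1)/10 = 8/10.
⟨S_z⟩ = (ħ/2)·⟨σ_z⟩.

0.800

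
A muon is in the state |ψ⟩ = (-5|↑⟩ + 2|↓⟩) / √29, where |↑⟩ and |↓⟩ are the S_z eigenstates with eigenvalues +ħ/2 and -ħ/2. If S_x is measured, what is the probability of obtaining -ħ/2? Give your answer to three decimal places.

0.845

|-x⟩ = (|↑⟩ - |↓⟩)/√2, so ⟨-x|ψ⟩ = (-7) / (√2·√29).
P = |-7|² / 58 = 49/58.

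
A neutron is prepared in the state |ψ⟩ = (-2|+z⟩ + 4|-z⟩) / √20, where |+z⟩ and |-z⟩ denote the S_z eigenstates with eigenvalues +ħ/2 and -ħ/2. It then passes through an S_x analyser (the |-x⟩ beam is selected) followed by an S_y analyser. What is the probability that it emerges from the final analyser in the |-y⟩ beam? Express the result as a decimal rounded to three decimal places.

0.450

First analyser (S_x): P(|-x⟩) = |⟨-x|ψ⟩|² = 36/40.
After stage 1 the state is |-x⟩; P(|-y⟩) = |⟨-y|-x⟩|² = 1/2.
Joint probability = 36/40 × 1/2 = 0.450.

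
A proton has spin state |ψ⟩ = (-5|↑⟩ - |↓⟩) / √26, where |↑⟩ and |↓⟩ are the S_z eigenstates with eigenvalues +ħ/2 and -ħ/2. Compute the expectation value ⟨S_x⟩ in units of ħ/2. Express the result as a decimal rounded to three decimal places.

0.385

⟨σ_x⟩ = 2 Re(a* b)/(|a|²+|b|²) with a = -5, b = -1.
a* b = 5, so ⟨σ_x⟩ = 10/26.
⟨S_x⟩ = (ħ/2)·⟨σ_x⟩.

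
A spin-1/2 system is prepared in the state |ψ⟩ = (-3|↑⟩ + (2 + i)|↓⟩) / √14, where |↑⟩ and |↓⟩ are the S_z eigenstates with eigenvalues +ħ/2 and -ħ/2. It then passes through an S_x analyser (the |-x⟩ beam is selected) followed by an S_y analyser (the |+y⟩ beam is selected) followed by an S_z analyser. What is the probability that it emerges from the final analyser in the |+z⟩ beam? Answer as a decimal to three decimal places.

0.232

First analyser (S_x): P(|-x⟩) = |⟨-x|ψ⟩|² = 26/28.
After stage 1 the state is |-x⟩; P(|+y⟩) = |⟨+y|-x⟩|² = 1/2.
After stage 2 the state is |+y⟩; P(|+z⟩) = |⟨+z|+y⟩|² = 1/2.
Joint probability = 26/28 × 1/2 × 1/2 = 0.232.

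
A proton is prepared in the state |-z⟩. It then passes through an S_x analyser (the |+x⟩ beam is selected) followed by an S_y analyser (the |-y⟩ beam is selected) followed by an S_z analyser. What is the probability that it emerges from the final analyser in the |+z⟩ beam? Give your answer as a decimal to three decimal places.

First analyser (S_x): from |-z⟩, P(|+x⟩) = 1/2.
After stage 1 the state is |+x⟩; P(|-y⟩) = |⟨-y|+x⟩|² = 1/2.
After stage 2 the state is |-y⟩; P(|+z⟩) = |⟨+z|-y⟩|² = 1/2.
Joint probability = 1/2 × 1/2 × 1/2 = 0.125.

0.125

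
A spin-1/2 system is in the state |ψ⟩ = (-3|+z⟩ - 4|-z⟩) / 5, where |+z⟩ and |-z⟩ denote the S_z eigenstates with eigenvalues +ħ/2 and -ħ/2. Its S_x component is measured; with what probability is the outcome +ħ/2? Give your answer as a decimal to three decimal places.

|+x⟩ = (|+z⟩ + |-z⟩)/√2, so ⟨+x|ψ⟩ = (-7) / (√2·5).
P = |-7|² / 50 = 49/50.

0.980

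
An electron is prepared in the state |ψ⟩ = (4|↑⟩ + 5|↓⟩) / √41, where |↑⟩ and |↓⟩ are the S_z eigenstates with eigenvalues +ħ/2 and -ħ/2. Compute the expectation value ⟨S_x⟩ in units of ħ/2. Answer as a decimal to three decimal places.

⟨σ_x⟩ = 2 Re(a* b)/(|a|²+|b|²) with a = 4, b = 5.
a* b = 20, so ⟨σ_x⟩ = 40/41.
⟨S_x⟩ = (ħ/2)·⟨σ_x⟩.

0.976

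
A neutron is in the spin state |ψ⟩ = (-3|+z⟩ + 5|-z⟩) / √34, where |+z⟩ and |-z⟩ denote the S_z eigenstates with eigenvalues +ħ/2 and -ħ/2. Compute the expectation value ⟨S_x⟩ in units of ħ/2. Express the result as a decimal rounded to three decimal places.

-0.882

⟨σ_x⟩ = 2 Re(a* b)/(|a|²+|b|²) with a = -3, b = 5.
a* b = -15, so ⟨σ_x⟩ = -30/34.
⟨S_x⟩ = (ħ/2)·⟨σ_x⟩.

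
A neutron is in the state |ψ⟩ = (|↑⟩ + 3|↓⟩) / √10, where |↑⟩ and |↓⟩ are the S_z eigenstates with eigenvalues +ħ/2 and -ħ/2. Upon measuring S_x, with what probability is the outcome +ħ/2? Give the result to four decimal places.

0.8000

|+x⟩ = (|↑⟩ + |↓⟩)/√2, so ⟨+x|ψ⟩ = (4) / (√2·√10).
P = |4|² / 20 = 16/20.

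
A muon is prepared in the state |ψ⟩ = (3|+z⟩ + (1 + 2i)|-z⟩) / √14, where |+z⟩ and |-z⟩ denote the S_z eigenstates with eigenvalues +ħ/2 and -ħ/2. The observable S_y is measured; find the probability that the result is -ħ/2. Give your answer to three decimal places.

0.071

|-y⟩ = (|+z⟩ - i|-z⟩)/√2, so ⟨-y|ψ⟩ = (1 + i) / (√2·√14).
P = |1 + i|² / 28 = 2/28.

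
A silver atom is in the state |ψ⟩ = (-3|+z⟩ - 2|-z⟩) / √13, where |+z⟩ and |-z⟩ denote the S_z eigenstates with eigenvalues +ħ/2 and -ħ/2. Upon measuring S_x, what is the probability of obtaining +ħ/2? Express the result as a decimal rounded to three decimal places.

0.962

|+x⟩ = (|+z⟩ + |-z⟩)/√2, so ⟨+x|ψ⟩ = (-5) / (√2·√13).
P = |-5|² / 26 = 25/26.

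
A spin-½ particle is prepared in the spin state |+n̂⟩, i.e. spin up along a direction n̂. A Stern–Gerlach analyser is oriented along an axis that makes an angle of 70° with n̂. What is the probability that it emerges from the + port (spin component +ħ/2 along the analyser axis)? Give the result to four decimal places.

For spin-½, the probability of finding spin-up along an axis at angle θ to the initial spin direction is cos²(θ/2); spin-down is sin²(θ/2).
θ = 70°, so P = cos²(35°) ≈ 0.6710.

0.6710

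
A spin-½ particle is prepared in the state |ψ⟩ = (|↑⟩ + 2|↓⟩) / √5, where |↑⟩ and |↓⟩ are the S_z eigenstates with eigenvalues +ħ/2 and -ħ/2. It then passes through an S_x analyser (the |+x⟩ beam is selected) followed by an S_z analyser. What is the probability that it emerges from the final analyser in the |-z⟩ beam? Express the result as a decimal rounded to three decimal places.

0.450

First analyser (S_x): P(|+x⟩) = |⟨+x|ψ⟩|² = 9/10.
After stage 1 the state is |+x⟩; P(|-z⟩) = |⟨-z|+x⟩|² = 1/2.
Joint probability = 9/10 × 1/2 = 0.450.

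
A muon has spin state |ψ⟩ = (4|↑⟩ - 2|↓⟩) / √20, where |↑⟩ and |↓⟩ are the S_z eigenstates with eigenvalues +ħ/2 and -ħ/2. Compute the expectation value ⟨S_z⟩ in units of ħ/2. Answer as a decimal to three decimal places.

⟨σ_z⟩ = |a|² - |b|² divided by |a|²+|b|², with a, b the |↑⟩, |↓⟩ amplitudes.
= (16 - 4)/20 = 12/20.
⟨S_z⟩ = (ħ/2)·⟨σ_z⟩.

0.600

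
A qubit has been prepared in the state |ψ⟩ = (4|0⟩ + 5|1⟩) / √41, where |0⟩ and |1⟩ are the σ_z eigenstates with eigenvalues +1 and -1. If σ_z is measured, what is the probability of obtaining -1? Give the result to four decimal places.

0.6098

The -1 outcome corresponds to |1⟩. Its amplitude in |ψ⟩ is 5/√41.
P = |5|² / 41 = 25/41.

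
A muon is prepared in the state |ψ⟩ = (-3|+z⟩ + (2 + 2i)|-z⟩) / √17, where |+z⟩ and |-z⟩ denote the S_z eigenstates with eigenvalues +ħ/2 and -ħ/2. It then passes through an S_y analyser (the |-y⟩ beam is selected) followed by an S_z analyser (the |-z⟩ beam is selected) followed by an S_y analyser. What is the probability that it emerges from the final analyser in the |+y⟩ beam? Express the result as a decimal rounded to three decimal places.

0.213

First analyser (S_y): P(|-y⟩) = |⟨-y|ψ⟩|² = 29/34.
After stage 1 the state is |-y⟩; P(|-z⟩) = |⟨-z|-y⟩|² = 1/2.
After stage 2 the state is |-z⟩; P(|+y⟩) = |⟨+y|-z⟩|² = 1/2.
Joint probability = 29/34 × 1/2 × 1/2 = 0.213.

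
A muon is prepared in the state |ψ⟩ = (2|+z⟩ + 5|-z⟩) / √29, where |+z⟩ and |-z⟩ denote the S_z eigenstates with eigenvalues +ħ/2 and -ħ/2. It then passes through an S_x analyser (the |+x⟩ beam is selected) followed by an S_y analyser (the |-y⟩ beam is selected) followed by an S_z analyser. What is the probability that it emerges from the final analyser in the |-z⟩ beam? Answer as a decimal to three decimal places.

0.211

First analyser (S_x): P(|+x⟩) = |⟨+x|ψ⟩|² = 49/58.
After stage 1 the state is |+x⟩; P(|-y⟩) = |⟨-y|+x⟩|² = 1/2.
After stage 2 the state is |-y⟩; P(|-z⟩) = |⟨-z|-y⟩|² = 1/2.
Joint probability = 49/58 × 1/2 × 1/2 = 0.211.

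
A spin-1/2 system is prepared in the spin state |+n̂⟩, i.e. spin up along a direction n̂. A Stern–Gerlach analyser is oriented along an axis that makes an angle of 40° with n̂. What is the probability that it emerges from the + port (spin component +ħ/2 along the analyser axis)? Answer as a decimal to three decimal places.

For spin-½, the probability of finding spin-up along an axis at angle θ to the initial spin direction is cos²(θ/2); spin-down is sin²(θ/2).
θ = 40°, so P = cos²(20°) ≈ 0.883.

0.883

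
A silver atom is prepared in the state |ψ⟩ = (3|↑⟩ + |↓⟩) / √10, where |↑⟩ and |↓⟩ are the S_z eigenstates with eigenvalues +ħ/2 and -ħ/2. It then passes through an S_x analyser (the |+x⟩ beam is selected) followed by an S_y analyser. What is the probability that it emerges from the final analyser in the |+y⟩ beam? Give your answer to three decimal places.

0.400

First analyser (S_x): P(|+x⟩) = |⟨+x|ψ⟩|² = 16/20.
After stage 1 the state is |+x⟩; P(|+y⟩) = |⟨+y|+x⟩|² = 1/2.
Joint probability = 16/20 × 1/2 = 0.400.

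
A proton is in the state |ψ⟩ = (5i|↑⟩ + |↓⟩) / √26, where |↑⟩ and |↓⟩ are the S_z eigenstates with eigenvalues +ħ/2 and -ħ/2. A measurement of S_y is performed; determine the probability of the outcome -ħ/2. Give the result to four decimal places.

0.6923

|-y⟩ = (|↑⟩ - i|↓⟩)/√2, so ⟨-y|ψ⟩ = (6i) / (√2·√26).
P = |6i|² / 52 = 36/52.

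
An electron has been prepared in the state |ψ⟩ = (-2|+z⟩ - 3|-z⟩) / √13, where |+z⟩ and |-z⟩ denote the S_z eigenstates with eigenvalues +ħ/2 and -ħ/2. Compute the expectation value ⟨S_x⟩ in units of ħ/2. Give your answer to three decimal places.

⟨σ_x⟩ = 2 Re(a* b)/(|a|²+|b|²) with a = -2, b = -3.
a* b = 6, so ⟨σ_x⟩ = 12/13.
⟨S_x⟩ = (ħ/2)·⟨σ_x⟩.

0.923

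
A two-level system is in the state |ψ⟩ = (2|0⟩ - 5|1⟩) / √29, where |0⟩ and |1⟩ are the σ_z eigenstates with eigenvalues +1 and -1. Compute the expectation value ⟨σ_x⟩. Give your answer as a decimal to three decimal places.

-0.690

⟨σ_x⟩ = 2 Re(a* b)/(|a|²+|b|²) with a = 2, b = -5.
a* b = -10, so ⟨σ_x⟩ = -20/29.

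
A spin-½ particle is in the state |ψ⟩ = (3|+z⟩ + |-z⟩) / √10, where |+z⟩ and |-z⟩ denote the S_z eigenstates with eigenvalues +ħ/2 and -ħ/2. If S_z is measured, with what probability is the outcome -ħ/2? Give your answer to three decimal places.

The -ħ/2 outcome corresponds to |-z⟩. Its amplitude in |ψ⟩ is 1/√10.
P = |1|² / 10 = 1/10.

0.100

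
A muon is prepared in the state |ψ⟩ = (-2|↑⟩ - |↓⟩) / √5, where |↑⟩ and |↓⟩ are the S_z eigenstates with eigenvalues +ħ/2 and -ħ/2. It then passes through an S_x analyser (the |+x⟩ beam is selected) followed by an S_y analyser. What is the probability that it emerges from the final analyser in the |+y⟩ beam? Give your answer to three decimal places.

First analyser (S_x): P(|+x⟩) = |⟨+x|ψ⟩|² = 9/10.
After stage 1 the state is |+x⟩; P(|+y⟩) = |⟨+y|+x⟩|² = 1/2.
Joint probability = 9/10 × 1/2 = 0.450.

0.450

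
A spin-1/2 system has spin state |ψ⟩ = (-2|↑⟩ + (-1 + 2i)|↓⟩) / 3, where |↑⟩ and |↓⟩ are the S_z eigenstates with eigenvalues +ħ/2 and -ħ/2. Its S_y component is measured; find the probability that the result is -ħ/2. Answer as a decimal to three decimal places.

|-y⟩ = (|↑⟩ - i|↓⟩)/√2, so ⟨-y|ψ⟩ = (-4 - i) / (√2·3).
P = |-4 - i|² / 18 = 17/18.

0.944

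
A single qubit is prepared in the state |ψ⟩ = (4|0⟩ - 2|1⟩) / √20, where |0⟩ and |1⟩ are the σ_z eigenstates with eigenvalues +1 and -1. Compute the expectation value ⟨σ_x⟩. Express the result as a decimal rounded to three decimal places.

-0.800

⟨σ_x⟩ = 2 Re(a* b)/(|a|²+|b|²) with a = 4, b = -2.
a* b = -8, so ⟨σ_x⟩ = -16/20.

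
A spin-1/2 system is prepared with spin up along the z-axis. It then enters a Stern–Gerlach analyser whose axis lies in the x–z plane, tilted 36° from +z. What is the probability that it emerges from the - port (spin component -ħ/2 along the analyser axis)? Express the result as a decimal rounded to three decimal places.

For spin-½, the probability of finding spin-up along an axis at angle θ to the initial spin direction is cos²(θ/2); spin-down is sin²(θ/2).
θ = 36°, so P = sin²(18°) ≈ 0.095.

0.095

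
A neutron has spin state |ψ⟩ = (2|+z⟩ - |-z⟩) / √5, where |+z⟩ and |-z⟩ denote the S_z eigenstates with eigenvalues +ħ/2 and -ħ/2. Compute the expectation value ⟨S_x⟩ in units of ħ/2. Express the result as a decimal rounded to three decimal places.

-0.800

⟨σ_x⟩ = 2 Re(a* b)/(|a|²+|b|²) with a = 2, b = -1.
a* b = -2, so ⟨σ_x⟩ = -4/5.
⟨S_x⟩ = (ħ/2)·⟨σ_x⟩.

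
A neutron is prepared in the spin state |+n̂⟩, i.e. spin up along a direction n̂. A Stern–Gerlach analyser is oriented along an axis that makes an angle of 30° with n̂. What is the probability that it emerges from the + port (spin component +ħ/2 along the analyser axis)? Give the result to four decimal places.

0.9330

For spin-½, the probability of finding spin-up along an axis at angle θ to the initial spin direction is cos²(θ/2); spin-down is sin²(θ/2).
θ = 30°, so P = cos²(15°) ≈ 0.9330.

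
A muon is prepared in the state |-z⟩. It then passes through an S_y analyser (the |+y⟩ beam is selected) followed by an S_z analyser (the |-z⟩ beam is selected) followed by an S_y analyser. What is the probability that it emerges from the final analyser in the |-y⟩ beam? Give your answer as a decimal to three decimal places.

First analyser (S_y): from |-z⟩, P(|+y⟩) = 1/2.
After stage 1 the state is |+y⟩; P(|-z⟩) = |⟨-z|+y⟩|² = 1/2.
After stage 2 the state is |-z⟩; P(|-y⟩) = |⟨-y|-z⟩|² = 1/2.
Joint probability = 1/2 × 1/2 × 1/2 = 0.125.

0.125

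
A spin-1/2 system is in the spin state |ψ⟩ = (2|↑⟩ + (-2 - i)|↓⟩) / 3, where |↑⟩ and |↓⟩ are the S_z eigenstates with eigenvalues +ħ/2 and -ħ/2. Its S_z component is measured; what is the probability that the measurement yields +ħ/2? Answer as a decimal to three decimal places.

0.444

The +ħ/2 outcome corresponds to |↑⟩. Its amplitude in |ψ⟩ is 2/3.
P = |2|² / 9 = 4/9.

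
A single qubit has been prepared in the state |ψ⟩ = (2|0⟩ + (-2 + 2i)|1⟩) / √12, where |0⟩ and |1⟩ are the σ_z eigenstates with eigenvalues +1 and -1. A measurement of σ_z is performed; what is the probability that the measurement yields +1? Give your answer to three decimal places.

The +1 outcome corresponds to |0⟩. Its amplitude in |ψ⟩ is 2/√12.
P = |2|² / 12 = 4/12.

0.333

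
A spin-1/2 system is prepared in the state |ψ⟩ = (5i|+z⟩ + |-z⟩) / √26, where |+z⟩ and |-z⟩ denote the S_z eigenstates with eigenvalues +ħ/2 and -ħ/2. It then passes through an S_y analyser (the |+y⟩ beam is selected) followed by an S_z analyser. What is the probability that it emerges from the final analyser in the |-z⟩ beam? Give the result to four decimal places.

0.1538

First analyser (S_y): P(|+y⟩) = |⟨+y|ψ⟩|² = 16/52.
After stage 1 the state is |+y⟩; P(|-z⟩) = |⟨-z|+y⟩|² = 1/2.
Joint probability = 16/52 × 1/2 = 0.1538.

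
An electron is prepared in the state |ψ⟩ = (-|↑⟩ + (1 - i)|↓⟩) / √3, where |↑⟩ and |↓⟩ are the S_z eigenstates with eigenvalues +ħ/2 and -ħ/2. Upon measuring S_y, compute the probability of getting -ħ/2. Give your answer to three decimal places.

0.167

|-y⟩ = (|↑⟩ - i|↓⟩)/√2, so ⟨-y|ψ⟩ = (i) / (√2·√3).
P = |i|² / 6 = 1/6.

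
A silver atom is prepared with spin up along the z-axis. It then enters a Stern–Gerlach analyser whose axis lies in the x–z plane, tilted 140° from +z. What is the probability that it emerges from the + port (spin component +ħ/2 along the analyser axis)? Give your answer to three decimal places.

0.117

For spin-½, the probability of finding spin-up along an axis at angle θ to the initial spin direction is cos²(θ/2); spin-down is sin²(θ/2).
θ = 140°, so P = cos²(70°) ≈ 0.117.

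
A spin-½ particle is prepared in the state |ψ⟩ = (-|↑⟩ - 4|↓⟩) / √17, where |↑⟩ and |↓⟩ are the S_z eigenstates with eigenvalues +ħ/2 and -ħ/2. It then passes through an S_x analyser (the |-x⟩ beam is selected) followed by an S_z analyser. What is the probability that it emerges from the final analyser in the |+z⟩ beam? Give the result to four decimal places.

0.1324

First analyser (S_x): P(|-x⟩) = |⟨-x|ψ⟩|² = 9/34.
After stage 1 the state is |-x⟩; P(|+z⟩) = |⟨+z|-x⟩|² = 1/2.
Joint probability = 9/34 × 1/2 = 0.1324.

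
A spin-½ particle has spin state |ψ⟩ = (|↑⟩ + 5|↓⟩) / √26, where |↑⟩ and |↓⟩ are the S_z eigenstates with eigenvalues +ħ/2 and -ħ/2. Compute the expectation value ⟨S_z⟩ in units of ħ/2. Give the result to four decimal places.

-0.9231

⟨σ_z⟩ = |a|² - |b|² divided by |a|²+|b|², with a, b the |↑⟩, |↓⟩ amplitudes.
= (1 - 25)/26 = -24/26.
⟨S_z⟩ = (ħ/2)·⟨σ_z⟩.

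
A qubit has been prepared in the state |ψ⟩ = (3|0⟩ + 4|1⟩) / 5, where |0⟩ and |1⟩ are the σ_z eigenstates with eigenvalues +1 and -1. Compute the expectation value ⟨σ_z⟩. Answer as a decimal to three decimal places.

-0.280

⟨σ_z⟩ = |a|² - |b|² divided by |a|²+|b|², with a, b the |0⟩, |1⟩ amplitudes.
= (9 - 16)/25 = -7/25.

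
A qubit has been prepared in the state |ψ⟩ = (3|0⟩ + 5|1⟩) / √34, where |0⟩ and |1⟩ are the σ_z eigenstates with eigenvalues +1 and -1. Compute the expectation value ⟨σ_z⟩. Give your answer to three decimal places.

⟨σ_z⟩ = |a|² - |b|² divided by |a|²+|b|², with a, b the |0⟩, |1⟩ amplitudes.
= (9 - 25)/34 = -16/34.

-0.471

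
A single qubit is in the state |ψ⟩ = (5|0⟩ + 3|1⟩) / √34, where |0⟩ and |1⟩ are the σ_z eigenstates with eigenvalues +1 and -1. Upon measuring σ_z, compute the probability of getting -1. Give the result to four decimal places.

0.2647

The -1 outcome corresponds to |1⟩. Its amplitude in |ψ⟩ is 3/√34.
P = |3|² / 34 = 9/34.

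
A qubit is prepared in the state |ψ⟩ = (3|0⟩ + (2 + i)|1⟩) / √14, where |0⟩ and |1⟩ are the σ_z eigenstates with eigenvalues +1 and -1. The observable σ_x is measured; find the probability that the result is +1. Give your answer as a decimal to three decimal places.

0.929

|+x⟩ = (|0⟩ + |1⟩)/√2, so ⟨+x|ψ⟩ = (5 + i) / (√2·√14).
P = |5 + i|² / 28 = 26/28.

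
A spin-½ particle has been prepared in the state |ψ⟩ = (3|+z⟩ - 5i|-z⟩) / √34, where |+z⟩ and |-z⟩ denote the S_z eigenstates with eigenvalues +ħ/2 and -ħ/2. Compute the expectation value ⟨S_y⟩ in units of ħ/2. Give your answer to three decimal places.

⟨σ_y⟩ = 2 Im(a* b)/(|a|²+|b|²) with a = 3, b = -5i.
a* b = -15i, so ⟨σ_y⟩ = -30/34.
⟨S_y⟩ = (ħ/2)·⟨σ_y⟩.

-0.882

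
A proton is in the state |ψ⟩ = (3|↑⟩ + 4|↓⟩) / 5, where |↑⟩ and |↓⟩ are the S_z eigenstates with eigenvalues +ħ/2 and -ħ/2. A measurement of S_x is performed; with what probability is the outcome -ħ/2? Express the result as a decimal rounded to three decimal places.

0.020

|-x⟩ = (|↑⟩ - |↓⟩)/√2, so ⟨-x|ψ⟩ = (-1) / (√2·5).
P = |-1|² / 50 = 1/50.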